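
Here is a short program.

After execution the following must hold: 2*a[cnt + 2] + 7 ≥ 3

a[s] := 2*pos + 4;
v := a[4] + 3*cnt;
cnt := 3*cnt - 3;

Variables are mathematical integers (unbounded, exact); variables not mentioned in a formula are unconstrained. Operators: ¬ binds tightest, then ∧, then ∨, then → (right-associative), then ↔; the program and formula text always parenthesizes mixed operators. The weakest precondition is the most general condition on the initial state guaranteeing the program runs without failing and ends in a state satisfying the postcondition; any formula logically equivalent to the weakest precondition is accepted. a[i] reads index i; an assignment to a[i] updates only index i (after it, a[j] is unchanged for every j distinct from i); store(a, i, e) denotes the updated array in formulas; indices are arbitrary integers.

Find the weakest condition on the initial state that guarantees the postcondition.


Working backward. After the program, the postcondition 2*a[cnt + 2] + 7 ≥ 3 must hold; in canonical form it is 2*a[cnt + 2] ≥ -4.
Before cnt := 3*cnt - 3: 2*a[3*cnt - 1] ≥ -4
Before v := a[4] + 3*cnt: 2*a[3*cnt - 1] ≥ -4
Before a[s] := 2*pos + 4: 2*store(a, s, 2*pos + 4)[3*cnt - 1] ≥ -4
Answer: WP = 2*store(a, s, 2*pos + 4)[3*cnt - 1] ≥ -4


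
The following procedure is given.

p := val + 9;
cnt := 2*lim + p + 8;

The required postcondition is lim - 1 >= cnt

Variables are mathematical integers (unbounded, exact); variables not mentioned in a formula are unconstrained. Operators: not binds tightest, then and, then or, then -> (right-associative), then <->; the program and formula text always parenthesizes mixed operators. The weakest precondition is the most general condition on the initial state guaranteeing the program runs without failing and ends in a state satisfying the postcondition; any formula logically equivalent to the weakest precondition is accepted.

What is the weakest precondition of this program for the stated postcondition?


Working backward. After the program, the postcondition lim - 1 >= cnt must hold; in canonical form it is lim >= cnt + 1.
Before cnt := 2*lim + p + 8: lim + p <= -9
Before p := val + 9: lim + val <= -18
Answer: WP = lim + val <= -18


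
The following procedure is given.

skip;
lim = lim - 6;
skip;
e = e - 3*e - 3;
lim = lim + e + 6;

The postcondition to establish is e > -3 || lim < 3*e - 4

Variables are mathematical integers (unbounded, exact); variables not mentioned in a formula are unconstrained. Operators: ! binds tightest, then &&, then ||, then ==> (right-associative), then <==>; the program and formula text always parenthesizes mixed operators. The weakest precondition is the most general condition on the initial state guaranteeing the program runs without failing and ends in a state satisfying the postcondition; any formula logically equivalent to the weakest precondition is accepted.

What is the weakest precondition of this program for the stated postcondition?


Working backward. After the program, e > -3 || lim < 3*e - 4 must hold.
Before lim := lim + e + 6: e > -3 || lim < 2*e - 10
Before e := e - 3*e - 3: 2*e < 0 || 4*e + lim < -16
Before skip: 2*e < 0 || 4*e + lim < -16
Before lim := lim - 6: 2*e < 0 || 4*e + lim < -10
Before skip: 2*e < 0 || 4*e + lim < -10
Answer: WP = 2*e < 0 || 4*e + lim < -10


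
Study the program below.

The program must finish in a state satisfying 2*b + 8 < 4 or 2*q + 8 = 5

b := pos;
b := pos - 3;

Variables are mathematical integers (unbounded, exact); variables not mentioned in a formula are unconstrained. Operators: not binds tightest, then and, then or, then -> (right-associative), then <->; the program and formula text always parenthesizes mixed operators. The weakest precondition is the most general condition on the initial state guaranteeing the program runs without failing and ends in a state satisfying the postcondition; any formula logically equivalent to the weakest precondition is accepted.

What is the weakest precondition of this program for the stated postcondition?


Working backward. After the program, the postcondition 2*b + 8 < 4 or 2*q + 8 = 5 must hold; in canonical form it is 2*b < -4 or 2*q = -3.
Before b := pos - 3: 2*pos < 2 or 2*q = -3
Before b := pos: 2*pos < 2 or 2*q = -3
Answer: WP = 2*pos < 2 or 2*q = -3


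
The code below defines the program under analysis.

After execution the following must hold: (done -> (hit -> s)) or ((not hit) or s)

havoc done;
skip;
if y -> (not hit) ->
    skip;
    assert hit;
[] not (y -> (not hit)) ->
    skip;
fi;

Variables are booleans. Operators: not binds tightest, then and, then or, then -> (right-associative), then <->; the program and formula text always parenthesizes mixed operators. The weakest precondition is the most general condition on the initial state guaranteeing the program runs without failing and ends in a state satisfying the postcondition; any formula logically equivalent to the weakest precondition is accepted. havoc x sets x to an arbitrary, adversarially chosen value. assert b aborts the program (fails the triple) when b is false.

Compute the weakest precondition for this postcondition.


Working backward. After the program, the postcondition (done -> (hit -> s)) or ((not hit) or s) must hold; in canonical form it is (done -> (hit -> s)) or (not hit) or s.
Then branch requires hit and ((done -> (hit -> s)) or (not hit) or s); else branch requires (done -> (hit -> s)) or (not hit) or s.
Before the if: ((y -> (not hit)) -> (hit and ((done -> (hit -> s)) or (not hit) or s))) and ((not (y -> (not hit))) -> ((done -> (hit -> s)) or (not hit) or s))
Before skip: ((y -> (not hit)) -> (hit and ((done -> (hit -> s)) or (not hit) or s))) and ((not (y -> (not hit))) -> ((done -> (hit -> s)) or (not hit) or s))
Before havoc done: ((y -> (not hit)) -> (hit and ((hit -> s) or (not hit) or s))) and ((not (y -> (not hit))) -> ((hit -> s) or (not hit) or s)) and ((y -> (not hit)) -> hit)
Answer: WP = ((y -> (not hit)) -> (hit and ((hit -> s) or (not hit) or s))) and ((not (y -> (not hit))) -> ((hit -> s) or (not hit) or s)) and ((y -> (not hit)) -> hit)


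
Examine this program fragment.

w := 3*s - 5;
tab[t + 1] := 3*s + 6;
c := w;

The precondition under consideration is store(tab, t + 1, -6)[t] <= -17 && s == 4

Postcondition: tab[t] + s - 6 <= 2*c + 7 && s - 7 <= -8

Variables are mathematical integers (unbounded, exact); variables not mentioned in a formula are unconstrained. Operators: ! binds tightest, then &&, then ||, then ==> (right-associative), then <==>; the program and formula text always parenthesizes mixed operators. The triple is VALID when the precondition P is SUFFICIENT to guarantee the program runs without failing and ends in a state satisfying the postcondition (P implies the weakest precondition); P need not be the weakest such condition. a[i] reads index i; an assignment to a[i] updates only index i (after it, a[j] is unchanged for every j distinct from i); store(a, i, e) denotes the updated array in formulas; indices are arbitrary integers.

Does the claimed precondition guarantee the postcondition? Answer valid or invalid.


Working backward. After the program, the postcondition tab[t] + s - 6 <= 2*c + 7 && s - 7 <= -8 must hold; in canonical form it is tab[t] + s <= 2*c + 13 && s <= -1.
Before c := w: tab[t] + s <= 2*w + 13 && s <= -1
Before tab[t + 1] := 3*s + 6: store(tab, t + 1, 3*s + 6)[t] + s <= 2*w + 13 && s <= -1
Before w := 3*s - 5: store(tab, t + 1, 3*s + 6)[t] <= 5*s + 3 && s <= -1
The weakest precondition is store(tab, t + 1, 3*s + 6)[t] <= 5*s + 3 && s <= -1.
Check whether store(tab, t + 1, -6)[t] <= -17 && s == 4 implies it.
Countermodel: at the initial state s = 4, t = 0, tab = {[0] = -17, [1] = -17, elsewhere -17}, the precondition holds but the weakest precondition fails.
Answer: invalid


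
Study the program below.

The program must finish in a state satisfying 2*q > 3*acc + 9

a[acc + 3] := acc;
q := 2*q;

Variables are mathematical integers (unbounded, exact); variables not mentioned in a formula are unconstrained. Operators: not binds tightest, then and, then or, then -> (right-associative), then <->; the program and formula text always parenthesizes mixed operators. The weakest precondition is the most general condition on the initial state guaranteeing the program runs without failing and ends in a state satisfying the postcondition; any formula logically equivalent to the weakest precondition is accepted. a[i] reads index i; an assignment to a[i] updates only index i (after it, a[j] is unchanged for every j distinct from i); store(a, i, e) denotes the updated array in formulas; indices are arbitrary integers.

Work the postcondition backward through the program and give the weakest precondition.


Working backward. After the program, 2*q > 3*acc + 9 must hold.
Before q := 2*q: 4*q > 3*acc + 9
Before a[acc + 3] := acc: 4*q > 3*acc + 9
Answer: WP = 4*q > 3*acc + 9


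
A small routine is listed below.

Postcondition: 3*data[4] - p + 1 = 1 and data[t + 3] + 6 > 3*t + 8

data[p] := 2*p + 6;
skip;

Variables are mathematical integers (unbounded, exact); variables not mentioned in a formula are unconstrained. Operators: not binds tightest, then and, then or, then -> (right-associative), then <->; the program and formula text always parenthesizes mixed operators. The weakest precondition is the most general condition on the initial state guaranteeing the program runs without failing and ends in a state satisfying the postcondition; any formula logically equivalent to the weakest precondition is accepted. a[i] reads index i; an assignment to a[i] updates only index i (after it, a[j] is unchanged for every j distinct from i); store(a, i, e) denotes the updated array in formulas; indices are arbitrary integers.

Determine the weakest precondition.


Working backward. After the program, the postcondition 3*data[4] - p + 1 = 1 and data[t + 3] + 6 > 3*t + 8 must hold; in canonical form it is 3*data[4] = p and data[t + 3] > 3*t + 2.
Before skip: 3*data[4] = p and data[t + 3] > 3*t + 2
Before data[p] := 2*p + 6: 3*store(data, p, 2*p + 6)[4] = p and store(data, p, 2*p + 6)[t + 3] > 3*t + 2
Answer: WP = 3*store(data, p, 2*p + 6)[4] = p and store(data, p, 2*p + 6)[t + 3] > 3*t + 2


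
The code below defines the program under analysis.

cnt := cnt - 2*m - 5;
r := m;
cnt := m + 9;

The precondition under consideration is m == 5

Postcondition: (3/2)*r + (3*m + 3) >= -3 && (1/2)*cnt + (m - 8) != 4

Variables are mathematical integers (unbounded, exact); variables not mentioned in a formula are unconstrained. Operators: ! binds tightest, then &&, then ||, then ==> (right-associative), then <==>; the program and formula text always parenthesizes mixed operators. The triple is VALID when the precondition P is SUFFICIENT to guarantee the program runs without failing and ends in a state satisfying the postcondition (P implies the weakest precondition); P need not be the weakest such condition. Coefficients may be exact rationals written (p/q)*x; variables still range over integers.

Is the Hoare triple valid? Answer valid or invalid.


Working backward. After the program, the postcondition (3/2)*r + (3*m + 3) >= -3 && (1/2)*cnt + (m - 8) != 4 must hold; in canonical form it is 3*m + (3/2)*r >= -6 && (1/2)*cnt + m != 12.
Before cnt := m + 9: 3*m + (3/2)*r >= -6 && (3/2)*m != 15/2
Before r := m: (9/2)*m >= -6 && (3/2)*m != 15/2
Before cnt := cnt - 2*m - 5: (9/2)*m >= -6 && (3/2)*m != 15/2
The weakest precondition is (9/2)*m >= -6 && (3/2)*m != 15/2.
Check whether m == 5 implies it.
Countermodel: at the initial state m = 5, the precondition holds but the weakest precondition fails.
Answer: invalid


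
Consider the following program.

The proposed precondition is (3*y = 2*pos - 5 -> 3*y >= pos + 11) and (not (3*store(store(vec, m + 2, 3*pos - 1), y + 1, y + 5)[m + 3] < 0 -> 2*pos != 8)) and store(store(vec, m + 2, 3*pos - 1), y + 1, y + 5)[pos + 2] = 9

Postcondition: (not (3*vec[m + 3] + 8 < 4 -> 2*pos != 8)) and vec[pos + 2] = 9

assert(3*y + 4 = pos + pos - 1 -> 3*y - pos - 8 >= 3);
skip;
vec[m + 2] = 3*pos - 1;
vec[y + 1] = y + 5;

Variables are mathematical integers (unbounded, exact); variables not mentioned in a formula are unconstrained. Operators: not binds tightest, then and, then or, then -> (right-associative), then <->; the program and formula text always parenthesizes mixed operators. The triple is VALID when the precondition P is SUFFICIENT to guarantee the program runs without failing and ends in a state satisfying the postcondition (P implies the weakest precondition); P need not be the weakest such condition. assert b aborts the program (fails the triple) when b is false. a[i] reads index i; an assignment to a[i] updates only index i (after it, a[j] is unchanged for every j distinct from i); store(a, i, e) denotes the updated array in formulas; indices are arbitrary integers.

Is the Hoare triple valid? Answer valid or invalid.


Working backward. After the program, the postcondition (not (3*vec[m + 3] + 8 < 4 -> 2*pos != 8)) and vec[pos + 2] = 9 must hold; in canonical form it is (not (3*vec[m + 3] < -4 -> 2*pos != 8)) and vec[pos + 2] = 9.
Before vec[y + 1] := y + 5: (not (3*store(vec, y + 1, y + 5)[m + 3] < -4 -> 2*pos != 8)) and store(vec, y + 1, y + 5)[pos + 2] = 9
Before vec[m + 2] := 3*pos - 1: (not (3*store(store(vec, m + 2, 3*pos - 1), y + 1, y + 5)[m + 3] < -4 -> 2*pos != 8)) and store(store(vec, m + 2, 3*pos - 1), y + 1, y + 5)[pos + 2] = 9
Before skip: (not (3*store(store(vec, m + 2, 3*pos - 1), y + 1, y + 5)[m + 3] < -4 -> 2*pos != 8)) and store(store(vec, m + 2, 3*pos - 1), y + 1, y + 5)[pos + 2] = 9
Before assert 3*y + 4 = pos + pos - 1 -> 3*y - pos - 8 >= 3: (3*y = 2*pos - 5 -> 3*y >= pos + 11) and (not (3*store(store(vec, m + 2, 3*pos - 1), y + 1, y + 5)[m + 3] < -4 -> 2*pos != 8)) and store(store(vec, m + 2, 3*pos - 1), y + 1, y + 5)[pos + 2] = 9
The weakest precondition is (3*y = 2*pos - 5 -> 3*y >= pos + 11) and (not (3*store(store(vec, m + 2, 3*pos - 1), y + 1, y + 5)[m + 3] < -4 -> 2*pos != 8)) and store(store(vec, m + 2, 3*pos - 1), y + 1, y + 5)[pos + 2] = 9.
Check whether (3*y = 2*pos - 5 -> 3*y >= pos + 11) and (not (3*store(store(vec, m + 2, 3*pos - 1), y + 1, y + 5)[m + 3] < 0 -> 2*pos != 8)) and store(store(vec, m + 2, 3*pos - 1), y + 1, y + 5)[pos + 2] = 9 implies it.
Countermodel: at the initial state m = -8, pos = 4, vec = {[-6] = 4, [-5] = 4, [6] = 9, elsewhere 4}, y = -6, the precondition holds but the weakest precondition fails.
Answer: invalid


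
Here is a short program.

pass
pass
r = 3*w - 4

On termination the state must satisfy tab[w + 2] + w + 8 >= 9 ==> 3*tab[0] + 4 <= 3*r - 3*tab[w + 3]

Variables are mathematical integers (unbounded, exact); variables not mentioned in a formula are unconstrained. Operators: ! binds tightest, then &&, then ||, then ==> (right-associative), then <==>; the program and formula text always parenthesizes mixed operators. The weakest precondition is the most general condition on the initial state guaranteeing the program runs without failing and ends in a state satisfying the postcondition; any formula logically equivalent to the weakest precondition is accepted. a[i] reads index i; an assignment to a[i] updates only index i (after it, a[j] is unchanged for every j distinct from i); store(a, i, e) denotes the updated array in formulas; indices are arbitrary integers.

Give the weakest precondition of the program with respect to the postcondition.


Working backward. After the program, the postcondition tab[w + 2] + w + 8 >= 9 ==> 3*tab[0] + 4 <= 3*r - 3*tab[w + 3] must hold; in canonical form it is tab[w + 2] + w >= 1 ==> 3*tab[w + 3] + 3*tab[0] <= 3*r - 4.
Before r := 3*w - 4: tab[w + 2] + w >= 1 ==> 3*tab[w + 3] + 3*tab[0] <= 9*w - 16
Before skip: tab[w + 2] + w >= 1 ==> 3*tab[w + 3] + 3*tab[0] <= 9*w - 16
Before skip: tab[w + 2] + w >= 1 ==> 3*tab[w + 3] + 3*tab[0] <= 9*w - 16
Answer: WP = tab[w + 2] + w >= 1 ==> 3*tab[w + 3] + 3*tab[0] <= 9*w - 16


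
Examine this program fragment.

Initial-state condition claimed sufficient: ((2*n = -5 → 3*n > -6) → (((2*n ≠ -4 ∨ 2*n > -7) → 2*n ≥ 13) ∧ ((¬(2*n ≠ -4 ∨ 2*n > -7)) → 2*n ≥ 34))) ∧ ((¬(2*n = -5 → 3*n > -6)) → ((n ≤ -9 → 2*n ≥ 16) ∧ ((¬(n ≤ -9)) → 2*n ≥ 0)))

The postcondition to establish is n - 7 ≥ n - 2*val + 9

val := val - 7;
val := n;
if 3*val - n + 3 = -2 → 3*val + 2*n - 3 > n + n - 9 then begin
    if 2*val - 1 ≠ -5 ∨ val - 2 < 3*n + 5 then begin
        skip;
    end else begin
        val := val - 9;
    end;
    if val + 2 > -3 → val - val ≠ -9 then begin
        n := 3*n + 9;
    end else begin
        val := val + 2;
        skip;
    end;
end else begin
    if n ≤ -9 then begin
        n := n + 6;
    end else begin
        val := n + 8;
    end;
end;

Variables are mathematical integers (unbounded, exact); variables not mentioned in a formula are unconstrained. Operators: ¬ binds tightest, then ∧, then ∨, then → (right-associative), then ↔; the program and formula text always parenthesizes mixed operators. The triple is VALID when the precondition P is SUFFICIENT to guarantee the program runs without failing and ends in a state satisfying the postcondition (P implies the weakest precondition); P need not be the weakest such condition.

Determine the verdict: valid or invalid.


Working backward. After the program, the postcondition n - 7 ≥ n - 2*val + 9 must hold; in canonical form it is 2*val ≥ 16.
Then branch requires ((2*val ≠ -4 ∨ val < 3*n + 7) → 2*val ≥ 16) ∧ ((¬(2*val ≠ -4 ∨ val < 3*n + 7)) → 2*val ≥ 34); else branch requires (n ≤ -9 → 2*val ≥ 16) ∧ ((¬(n ≤ -9)) → 2*n ≥ 0).
Before the if: ((3*val = n - 5 → 3*val > -6) → (((2*val ≠ -4 ∨ val < 3*n + 7) → 2*val ≥ 16) ∧ ((¬(2*val ≠ -4 ∨ val < 3*n + 7)) → 2*val ≥ 34))) ∧ ((¬(3*val = n - 5 → 3*val > -6)) → ((n ≤ -9 → 2*val ≥ 16) ∧ ((¬(n ≤ -9)) → 2*n ≥ 0)))
Before val := n: ((2*n = -5 → 3*n > -6) → (((2*n ≠ -4 ∨ 2*n > -7) → 2*n ≥ 16) ∧ ((¬(2*n ≠ -4 ∨ 2*n > -7)) → 2*n ≥ 34))) ∧ ((¬(2*n = -5 → 3*n > -6)) → ((n ≤ -9 → 2*n ≥ 16) ∧ ((¬(n ≤ -9)) → 2*n ≥ 0)))
Before val := val - 7: ((2*n = -5 → 3*n > -6) → (((2*n ≠ -4 ∨ 2*n > -7) → 2*n ≥ 16) ∧ ((¬(2*n ≠ -4 ∨ 2*n > -7)) → 2*n ≥ 34))) ∧ ((¬(2*n = -5 → 3*n > -6)) → ((n ≤ -9 → 2*n ≥ 16) ∧ ((¬(n ≤ -9)) → 2*n ≥ 0)))
The weakest precondition is ((2*n = -5 → 3*n > -6) → (((2*n ≠ -4 ∨ 2*n > -7) → 2*n ≥ 16) ∧ ((¬(2*n ≠ -4 ∨ 2*n > -7)) → 2*n ≥ 34))) ∧ ((¬(2*n = -5 → 3*n > -6)) → ((n ≤ -9 → 2*n ≥ 16) ∧ ((¬(n ≤ -9)) → 2*n ≥ 0))).
Check whether ((2*n = -5 → 3*n > -6) → (((2*n ≠ -4 ∨ 2*n > -7) → 2*n ≥ 13) ∧ ((¬(2*n ≠ -4 ∨ 2*n > -7)) → 2*n ≥ 34))) ∧ ((¬(2*n = -5 → 3*n > -6)) → ((n ≤ -9 → 2*n ≥ 16) ∧ ((¬(n ≤ -9)) → 2*n ≥ 0))) implies it.
Countermodel: at the initial state n = 7, the precondition holds but the weakest precondition fails.
Answer: invalid


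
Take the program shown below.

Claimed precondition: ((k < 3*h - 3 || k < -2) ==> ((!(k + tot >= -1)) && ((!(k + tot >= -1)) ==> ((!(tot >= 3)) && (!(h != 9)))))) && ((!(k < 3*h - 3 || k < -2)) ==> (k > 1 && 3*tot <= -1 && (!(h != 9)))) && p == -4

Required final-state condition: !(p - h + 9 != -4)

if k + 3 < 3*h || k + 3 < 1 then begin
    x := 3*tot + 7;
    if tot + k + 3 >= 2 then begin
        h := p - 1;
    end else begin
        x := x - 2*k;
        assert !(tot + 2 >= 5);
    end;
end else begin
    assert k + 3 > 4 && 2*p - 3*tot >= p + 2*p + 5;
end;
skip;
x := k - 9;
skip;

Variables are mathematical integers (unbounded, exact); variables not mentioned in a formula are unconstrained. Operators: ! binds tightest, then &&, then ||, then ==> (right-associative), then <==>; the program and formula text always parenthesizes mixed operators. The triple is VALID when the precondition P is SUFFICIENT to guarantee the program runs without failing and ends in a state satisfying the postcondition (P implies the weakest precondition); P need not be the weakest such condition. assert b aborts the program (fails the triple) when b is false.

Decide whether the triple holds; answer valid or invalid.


Working backward. After the program, the postcondition !(p - h + 9 != -4) must hold; in canonical form it is !(p != h - 13).
Before skip: !(p != h - 13)
Before x := k - 9: !(p != h - 13)
Before skip: !(p != h - 13)
Then branch requires (!(k + tot >= -1)) && ((!(k + tot >= -1)) ==> ((!(tot >= 3)) && (!(p != h - 13)))); else branch requires k > 1 && p + 3*tot <= -5 && (!(p != h - 13)).
Before the if: ((k < 3*h - 3 || k < -2) ==> ((!(k + tot >= -1)) && ((!(k + tot >= -1)) ==> ((!(tot >= 3)) && (!(p != h - 13)))))) && ((!(k < 3*h - 3 || k < -2)) ==> (k > 1 && p + 3*tot <= -5 && (!(p != h - 13))))
The weakest precondition is ((k < 3*h - 3 || k < -2) ==> ((!(k + tot >= -1)) && ((!(k + tot >= -1)) ==> ((!(tot >= 3)) && (!(p != h - 13)))))) && ((!(k < 3*h - 3 || k < -2)) ==> (k > 1 && p + 3*tot <= -5 && (!(p != h - 13)))).
Check whether ((k < 3*h - 3 || k < -2) ==> ((!(k + tot >= -1)) && ((!(k + tot >= -1)) ==> ((!(tot >= 3)) && (!(h != 9)))))) && ((!(k < 3*h - 3 || k < -2)) ==> (k > 1 && 3*tot <= -1 && (!(h != 9)))) && p == -4 implies it.
Every state satisfying the precondition satisfies the weakest precondition: the implication holds.
Answer: valid


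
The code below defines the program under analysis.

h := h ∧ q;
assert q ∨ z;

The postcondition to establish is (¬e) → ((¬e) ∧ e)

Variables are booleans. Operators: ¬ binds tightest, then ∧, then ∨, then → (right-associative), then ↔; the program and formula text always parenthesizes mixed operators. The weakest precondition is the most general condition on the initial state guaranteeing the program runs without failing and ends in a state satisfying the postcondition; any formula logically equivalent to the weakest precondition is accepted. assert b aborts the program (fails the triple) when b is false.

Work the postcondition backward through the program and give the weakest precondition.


Working backward. After the program, the postcondition (¬e) → ((¬e) ∧ e) must hold; in canonical form it is e.
Before assert q ∨ z: (q ∨ z) ∧ e
Before h := h ∧ q: (q ∨ z) ∧ e
Answer: WP = (q ∨ z) ∧ e


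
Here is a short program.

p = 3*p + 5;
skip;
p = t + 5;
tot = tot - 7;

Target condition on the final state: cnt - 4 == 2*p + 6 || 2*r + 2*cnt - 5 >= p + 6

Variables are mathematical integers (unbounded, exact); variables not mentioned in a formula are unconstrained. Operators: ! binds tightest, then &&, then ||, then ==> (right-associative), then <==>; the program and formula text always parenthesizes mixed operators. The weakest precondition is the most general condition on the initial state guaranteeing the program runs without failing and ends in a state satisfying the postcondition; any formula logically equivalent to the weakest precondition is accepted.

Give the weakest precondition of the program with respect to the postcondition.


Working backward. After the program, the postcondition cnt - 4 == 2*p + 6 || 2*r + 2*cnt - 5 >= p + 6 must hold; in canonical form it is cnt == 2*p + 10 || 2*cnt + 2*r >= p + 11.
Before tot := tot - 7: cnt == 2*p + 10 || 2*cnt + 2*r >= p + 11
Before p := t + 5: cnt == 2*t + 20 || 2*cnt + 2*r >= t + 16
Before skip: cnt == 2*t + 20 || 2*cnt + 2*r >= t + 16
Before p := 3*p + 5: cnt == 2*t + 20 || 2*cnt + 2*r >= t + 16
Answer: WP = cnt == 2*t + 20 || 2*cnt + 2*r >= t + 16


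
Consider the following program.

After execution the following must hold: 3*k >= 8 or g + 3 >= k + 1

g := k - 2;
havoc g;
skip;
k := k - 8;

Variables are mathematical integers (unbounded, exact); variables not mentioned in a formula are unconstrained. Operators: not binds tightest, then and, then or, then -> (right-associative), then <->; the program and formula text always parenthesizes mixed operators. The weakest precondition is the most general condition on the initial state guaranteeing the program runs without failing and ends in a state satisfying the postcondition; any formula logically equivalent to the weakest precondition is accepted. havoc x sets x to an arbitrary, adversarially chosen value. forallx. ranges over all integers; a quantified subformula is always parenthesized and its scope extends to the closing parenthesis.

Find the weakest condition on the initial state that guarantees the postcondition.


Working backward. After the program, the postcondition 3*k >= 8 or g + 3 >= k + 1 must hold; in canonical form it is 3*k >= 8 or g >= k - 2.
Before k := k - 8: 3*k >= 32 or g >= k - 10
Before skip: 3*k >= 32 or g >= k - 10
Before havoc g: forall g_1. (3*k >= 32 or g_1 >= k - 10)
Before g := k - 2: forall g_1. (3*k >= 32 or g_1 >= k - 10)
Answer: WP = forall g_1. (3*k >= 32 or g_1 >= k - 10)


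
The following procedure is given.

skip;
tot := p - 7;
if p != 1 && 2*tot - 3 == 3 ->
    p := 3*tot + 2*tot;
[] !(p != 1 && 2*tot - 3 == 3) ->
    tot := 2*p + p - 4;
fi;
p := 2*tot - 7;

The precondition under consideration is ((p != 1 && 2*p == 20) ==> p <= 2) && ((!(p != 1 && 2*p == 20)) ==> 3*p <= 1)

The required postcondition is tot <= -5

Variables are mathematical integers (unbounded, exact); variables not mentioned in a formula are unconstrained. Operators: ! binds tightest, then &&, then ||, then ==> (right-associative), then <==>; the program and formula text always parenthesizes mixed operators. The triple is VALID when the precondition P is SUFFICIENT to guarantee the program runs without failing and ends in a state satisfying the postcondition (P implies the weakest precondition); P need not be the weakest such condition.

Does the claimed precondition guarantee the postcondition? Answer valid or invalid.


Working backward. After the program, tot <= -5 must hold.
Before p := 2*tot - 7: tot <= -5
Then branch requires tot <= -5; else branch requires 3*p <= -1.
Before the if: ((p != 1 && 2*tot == 6) ==> tot <= -5) && ((!(p != 1 && 2*tot == 6)) ==> 3*p <= -1)
Before tot := p - 7: ((p != 1 && 2*p == 20) ==> p <= 2) && ((!(p != 1 && 2*p == 20)) ==> 3*p <= -1)
Before skip: ((p != 1 && 2*p == 20) ==> p <= 2) && ((!(p != 1 && 2*p == 20)) ==> 3*p <= -1)
The weakest precondition is ((p != 1 && 2*p == 20) ==> p <= 2) && ((!(p != 1 && 2*p == 20)) ==> 3*p <= -1).
Check whether ((p != 1 && 2*p == 20) ==> p <= 2) && ((!(p != 1 && 2*p == 20)) ==> 3*p <= 1) implies it.
Countermodel: at the initial state p = 0, the precondition holds but the weakest precondition fails.
Answer: invalid


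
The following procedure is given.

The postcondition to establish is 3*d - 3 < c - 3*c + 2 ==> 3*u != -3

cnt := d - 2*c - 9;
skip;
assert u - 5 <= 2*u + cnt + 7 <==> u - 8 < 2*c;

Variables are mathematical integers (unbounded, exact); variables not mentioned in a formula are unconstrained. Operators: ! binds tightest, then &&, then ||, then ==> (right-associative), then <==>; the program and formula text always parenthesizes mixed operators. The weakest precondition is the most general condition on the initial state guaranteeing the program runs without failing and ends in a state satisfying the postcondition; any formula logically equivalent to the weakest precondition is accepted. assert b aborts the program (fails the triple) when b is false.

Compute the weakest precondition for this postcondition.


Working backward. After the program, the postcondition 3*d - 3 < c - 3*c + 2 ==> 3*u != -3 must hold; in canonical form it is 2*c + 3*d < 5 ==> 3*u != -3.
Before assert u - 5 <= 2*u + cnt + 7 <==> u - 8 < 2*c: (cnt + u >= -12 <==> u < 2*c + 8) && (2*c + 3*d < 5 ==> 3*u != -3)
Before skip: (cnt + u >= -12 <==> u < 2*c + 8) && (2*c + 3*d < 5 ==> 3*u != -3)
Before cnt := d - 2*c - 9: (d + u >= 2*c - 3 <==> u < 2*c + 8) && (2*c + 3*d < 5 ==> 3*u != -3)
Answer: WP = (d + u >= 2*c - 3 <==> u < 2*c + 8) && (2*c + 3*d < 5 ==> 3*u != -3)


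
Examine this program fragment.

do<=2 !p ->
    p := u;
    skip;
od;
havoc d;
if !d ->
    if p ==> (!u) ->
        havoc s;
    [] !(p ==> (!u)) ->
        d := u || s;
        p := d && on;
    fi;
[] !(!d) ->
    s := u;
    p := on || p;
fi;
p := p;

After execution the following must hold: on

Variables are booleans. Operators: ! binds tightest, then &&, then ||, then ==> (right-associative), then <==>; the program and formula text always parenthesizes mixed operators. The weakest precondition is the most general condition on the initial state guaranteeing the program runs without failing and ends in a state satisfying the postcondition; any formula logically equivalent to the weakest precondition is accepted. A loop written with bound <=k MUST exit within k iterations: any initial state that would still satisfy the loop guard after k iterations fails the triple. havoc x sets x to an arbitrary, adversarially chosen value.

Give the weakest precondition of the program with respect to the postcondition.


Working backward. After the program, on must hold.
Before p := p: on
Then branch requires ((p ==> (!u)) ==> on) && ((!(p ==> (!u))) ==> on); else branch requires on.
Before the if: ((!d) ==> (((p ==> (!u)) ==> on) && ((!(p ==> (!u))) ==> on))) && (d ==> on)
Before havoc d: on && ((p ==> (!u)) ==> on) && ((!(p ==> (!u))) ==> on)
Before the loop (bound <=2), unroll the exhaustion recursion (WP_0 = exit-now case; WP_j = one more guarded iteration, up to j = 2):
  WP_0: p && on && ((p ==> (!u)) ==> on) && ((!(p ==> (!u))) ==> on)
  WP_1: ((!p) ==> (u && on && ((u ==> (!u)) ==> on) && ((!(u ==> (!u))) ==> on))) && (p ==> (on && ((p ==> (!u)) ==> on) && ((!(p ==> (!u))) ==> on)))
  WP_2: ((!p) ==> (((!u) ==> (u && on && ((u ==> (!u)) ==> on) && ((!(u ==> (!u))) ==> on))) && (u ==> (on && ((u ==> (!u)) ==> on) && ((!(u ==> (!u))) ==> on))))) && (p ==> (on && ((p ==> (!u)) ==> on) && ((!(p ==> (!u))) ==> on)))
So before the loop: ((!p) ==> (((!u) ==> (u && on && ((u ==> (!u)) ==> on) && ((!(u ==> (!u))) ==> on))) && (u ==> (on && ((u ==> (!u)) ==> on) && ((!(u ==> (!u))) ==> on))))) && (p ==> (on && ((p ==> (!u)) ==> on) && ((!(p ==> (!u))) ==> on)))
Answer: WP = ((!p) ==> (((!u) ==> (u && on && ((u ==> (!u)) ==> on) && ((!(u ==> (!u))) ==> on))) && (u ==> (on && ((u ==> (!u)) ==> on) && ((!(u ==> (!u))) ==> on))))) && (p ==> (on && ((p ==> (!u)) ==> on) && ((!(p ==> (!u))) ==> on)))


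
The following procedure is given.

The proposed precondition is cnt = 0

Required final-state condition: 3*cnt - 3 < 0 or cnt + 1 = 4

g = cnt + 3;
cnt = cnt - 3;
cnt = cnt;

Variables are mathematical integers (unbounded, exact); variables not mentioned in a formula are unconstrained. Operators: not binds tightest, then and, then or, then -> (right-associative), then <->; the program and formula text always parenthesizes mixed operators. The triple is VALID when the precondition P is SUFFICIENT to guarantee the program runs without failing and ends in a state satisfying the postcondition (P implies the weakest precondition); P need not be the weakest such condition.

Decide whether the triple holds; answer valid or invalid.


Working backward. After the program, the postcondition 3*cnt - 3 < 0 or cnt + 1 = 4 must hold; in canonical form it is 3*cnt < 3 or cnt = 3.
Before cnt := cnt: 3*cnt < 3 or cnt = 3
Before cnt := cnt - 3: 3*cnt < 12 or cnt = 6
Before g := cnt + 3: 3*cnt < 12 or cnt = 6
The weakest precondition is 3*cnt < 12 or cnt = 6.
Check whether cnt = 0 implies it.
Every state satisfying the precondition satisfies the weakest precondition: the implication holds.
Answer: valid


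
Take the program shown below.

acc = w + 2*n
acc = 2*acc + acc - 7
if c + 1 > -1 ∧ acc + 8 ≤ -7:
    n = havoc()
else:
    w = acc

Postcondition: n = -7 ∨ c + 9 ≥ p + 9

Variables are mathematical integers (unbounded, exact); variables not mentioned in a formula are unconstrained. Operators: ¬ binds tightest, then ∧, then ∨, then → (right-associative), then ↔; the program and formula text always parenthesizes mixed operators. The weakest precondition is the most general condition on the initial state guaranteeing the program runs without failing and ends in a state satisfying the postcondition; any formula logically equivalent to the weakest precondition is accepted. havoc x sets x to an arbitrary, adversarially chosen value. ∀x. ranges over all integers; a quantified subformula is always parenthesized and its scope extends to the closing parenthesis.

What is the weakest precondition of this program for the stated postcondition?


Working backward. After the program, the postcondition n = -7 ∨ c + 9 ≥ p + 9 must hold; in canonical form it is n = -7 ∨ c ≥ p.
Then branch requires ∀n_1. (n_1 = -7 ∨ c ≥ p); else branch requires n = -7 ∨ c ≥ p.
Before the if: ((c > -2 ∧ acc ≤ -15) → (∀n_1. (n_1 = -7 ∨ c ≥ p))) ∧ ((¬(c > -2 ∧ acc ≤ -15)) → (n = -7 ∨ c ≥ p))
Before acc := 2*acc + acc - 7: ((c > -2 ∧ 3*acc ≤ -8) → (∀n_1. (n_1 = -7 ∨ c ≥ p))) ∧ ((¬(c > -2 ∧ 3*acc ≤ -8)) → (n = -7 ∨ c ≥ p))
Before acc := w + 2*n: ((c > -2 ∧ 6*n + 3*w ≤ -8) → (∀n_1. (n_1 = -7 ∨ c ≥ p))) ∧ ((¬(c > -2 ∧ 6*n + 3*w ≤ -8)) → (n = -7 ∨ c ≥ p))
Answer: WP = ((c > -2 ∧ 6*n + 3*w ≤ -8) → (∀n_1. (n_1 = -7 ∨ c ≥ p))) ∧ ((¬(c > -2 ∧ 6*n + 3*w ≤ -8)) → (n = -7 ∨ c ≥ p))


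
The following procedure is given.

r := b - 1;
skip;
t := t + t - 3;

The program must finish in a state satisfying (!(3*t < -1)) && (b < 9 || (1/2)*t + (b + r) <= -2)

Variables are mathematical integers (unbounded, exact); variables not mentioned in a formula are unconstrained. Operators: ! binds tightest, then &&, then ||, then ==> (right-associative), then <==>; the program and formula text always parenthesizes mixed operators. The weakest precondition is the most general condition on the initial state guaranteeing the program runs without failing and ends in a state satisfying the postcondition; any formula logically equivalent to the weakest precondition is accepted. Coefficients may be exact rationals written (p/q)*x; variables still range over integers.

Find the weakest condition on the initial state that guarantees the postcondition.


Working backward. After the program, the postcondition (!(3*t < -1)) && (b < 9 || (1/2)*t + (b + r) <= -2) must hold; in canonical form it is (!(3*t < -1)) && (b < 9 || b + r + (1/2)*t <= -2).
Before t := t + t - 3: (!(6*t < 8)) && (b < 9 || b + r + t <= -1/2)
Before skip: (!(6*t < 8)) && (b < 9 || b + r + t <= -1/2)
Before r := b - 1: (!(6*t < 8)) && (b < 9 || 2*b + t <= 1/2)
Answer: WP = (!(6*t < 8)) && (b < 9 || 2*b + t <= 1/2)


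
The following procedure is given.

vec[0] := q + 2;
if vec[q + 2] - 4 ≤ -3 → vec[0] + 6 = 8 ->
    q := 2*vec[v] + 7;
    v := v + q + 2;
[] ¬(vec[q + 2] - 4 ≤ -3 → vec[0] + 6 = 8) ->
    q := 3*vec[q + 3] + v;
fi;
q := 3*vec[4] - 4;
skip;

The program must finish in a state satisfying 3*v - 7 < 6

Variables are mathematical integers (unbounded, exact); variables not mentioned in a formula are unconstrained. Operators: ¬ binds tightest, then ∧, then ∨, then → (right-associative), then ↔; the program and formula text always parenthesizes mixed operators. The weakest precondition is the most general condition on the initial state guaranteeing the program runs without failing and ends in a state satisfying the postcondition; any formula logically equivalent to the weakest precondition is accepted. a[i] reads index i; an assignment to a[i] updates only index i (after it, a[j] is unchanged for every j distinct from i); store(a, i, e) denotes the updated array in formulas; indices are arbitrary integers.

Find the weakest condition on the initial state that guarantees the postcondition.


Working backward. After the program, the postcondition 3*v - 7 < 6 must hold; in canonical form it is 3*v < 13.
Before skip: 3*v < 13
Before q := 3*vec[4] - 4: 3*v < 13
Then branch requires 6*vec[v] + 3*v < -14; else branch requires 3*v < 13.
Before the if: ((vec[q + 2] ≤ 1 → vec[0] = 2) → 6*vec[v] + 3*v < -14) ∧ ((¬(vec[q + 2] ≤ 1 → vec[0] = 2)) → 3*v < 13)
Before vec[0] := q + 2: ((store(vec, 0, q + 2)[q + 2] ≤ 1 → q = 0) → 6*store(vec, 0, q + 2)[v] + 3*v < -14) ∧ ((¬(store(vec, 0, q + 2)[q + 2] ≤ 1 → q = 0)) → 3*v < 13)
Answer: WP = ((store(vec, 0, q + 2)[q + 2] ≤ 1 → q = 0) → 6*store(vec, 0, q + 2)[v] + 3*v < -14) ∧ ((¬(store(vec, 0, q + 2)[q + 2] ≤ 1 → q = 0)) → 3*v < 13)


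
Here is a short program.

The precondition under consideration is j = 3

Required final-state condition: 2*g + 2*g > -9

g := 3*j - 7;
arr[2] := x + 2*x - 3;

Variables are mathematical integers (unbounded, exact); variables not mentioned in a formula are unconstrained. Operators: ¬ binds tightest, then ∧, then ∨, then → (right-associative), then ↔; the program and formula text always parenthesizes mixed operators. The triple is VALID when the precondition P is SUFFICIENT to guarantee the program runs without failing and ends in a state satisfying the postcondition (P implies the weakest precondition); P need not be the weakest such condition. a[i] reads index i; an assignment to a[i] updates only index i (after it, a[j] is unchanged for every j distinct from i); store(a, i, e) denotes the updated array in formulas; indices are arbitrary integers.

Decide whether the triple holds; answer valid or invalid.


Working backward. After the program, the postcondition 2*g + 2*g > -9 must hold; in canonical form it is 4*g > -9.
Before arr[2] := x + 2*x - 3: 4*g > -9
Before g := 3*j - 7: 12*j > 19
The weakest precondition is 12*j > 19.
Check whether j = 3 implies it.
Every state satisfying the precondition satisfies the weakest precondition: the implication holds.
Answer: valid


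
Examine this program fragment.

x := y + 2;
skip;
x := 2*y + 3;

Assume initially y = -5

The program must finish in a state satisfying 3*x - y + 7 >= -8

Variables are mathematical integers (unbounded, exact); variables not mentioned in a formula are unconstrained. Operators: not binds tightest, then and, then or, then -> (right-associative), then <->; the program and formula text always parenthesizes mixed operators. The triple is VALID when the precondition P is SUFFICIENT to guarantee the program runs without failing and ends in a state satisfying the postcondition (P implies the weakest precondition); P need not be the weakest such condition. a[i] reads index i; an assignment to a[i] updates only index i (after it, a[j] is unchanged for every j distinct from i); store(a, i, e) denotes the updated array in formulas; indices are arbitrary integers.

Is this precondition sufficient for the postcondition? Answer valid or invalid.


Working backward. After the program, the postcondition 3*x - y + 7 >= -8 must hold; in canonical form it is 3*x >= y - 15.
Before x := 2*y + 3: 5*y >= -24
Before skip: 5*y >= -24
Before x := y + 2: 5*y >= -24
The weakest precondition is 5*y >= -24.
Check whether y = -5 implies it.
Countermodel: at the initial state y = -5, the precondition holds but the weakest precondition fails.
Answer: invalid


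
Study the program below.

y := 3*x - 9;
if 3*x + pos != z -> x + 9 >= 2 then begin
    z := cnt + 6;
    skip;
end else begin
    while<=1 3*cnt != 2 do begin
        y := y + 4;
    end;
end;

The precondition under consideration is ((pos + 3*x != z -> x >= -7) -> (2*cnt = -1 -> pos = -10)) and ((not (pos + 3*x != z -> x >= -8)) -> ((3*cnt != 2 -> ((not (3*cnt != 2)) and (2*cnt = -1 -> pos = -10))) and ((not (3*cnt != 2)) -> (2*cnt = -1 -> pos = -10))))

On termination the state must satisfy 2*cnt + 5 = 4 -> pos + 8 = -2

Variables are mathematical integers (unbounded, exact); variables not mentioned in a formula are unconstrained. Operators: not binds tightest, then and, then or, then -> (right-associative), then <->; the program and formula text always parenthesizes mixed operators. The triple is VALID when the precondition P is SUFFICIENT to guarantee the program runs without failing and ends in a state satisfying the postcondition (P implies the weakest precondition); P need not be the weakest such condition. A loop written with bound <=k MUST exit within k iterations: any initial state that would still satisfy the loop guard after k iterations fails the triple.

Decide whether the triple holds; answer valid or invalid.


Working backward. After the program, the postcondition 2*cnt + 5 = 4 -> pos + 8 = -2 must hold; in canonical form it is 2*cnt = -1 -> pos = -10.
Then branch requires 2*cnt = -1 -> pos = -10; else branch requires (3*cnt != 2 -> ((not (3*cnt != 2)) and (2*cnt = -1 -> pos = -10))) and ((not (3*cnt != 2)) -> (2*cnt = -1 -> pos = -10)).
Before the if: ((pos + 3*x != z -> x >= -7) -> (2*cnt = -1 -> pos = -10)) and ((not (pos + 3*x != z -> x >= -7)) -> ((3*cnt != 2 -> ((not (3*cnt != 2)) and (2*cnt = -1 -> pos = -10))) and ((not (3*cnt != 2)) -> (2*cnt = -1 -> pos = -10))))
Before y := 3*x - 9: ((pos + 3*x != z -> x >= -7) -> (2*cnt = -1 -> pos = -10)) and ((not (pos + 3*x != z -> x >= -7)) -> ((3*cnt != 2 -> ((not (3*cnt != 2)) and (2*cnt = -1 -> pos = -10))) and ((not (3*cnt != 2)) -> (2*cnt = -1 -> pos = -10))))
The weakest precondition is ((pos + 3*x != z -> x >= -7) -> (2*cnt = -1 -> pos = -10)) and ((not (pos + 3*x != z -> x >= -7)) -> ((3*cnt != 2 -> ((not (3*cnt != 2)) and (2*cnt = -1 -> pos = -10))) and ((not (3*cnt != 2)) -> (2*cnt = -1 -> pos = -10)))).
Check whether ((pos + 3*x != z -> x >= -7) -> (2*cnt = -1 -> pos = -10)) and ((not (pos + 3*x != z -> x >= -8)) -> ((3*cnt != 2 -> ((not (3*cnt != 2)) and (2*cnt = -1 -> pos = -10))) and ((not (3*cnt != 2)) -> (2*cnt = -1 -> pos = -10)))) implies it.
Countermodel: at the initial state cnt = 0, pos = 24, x = -8, z = 1, the precondition holds but the weakest precondition fails.
Answer: invalid
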